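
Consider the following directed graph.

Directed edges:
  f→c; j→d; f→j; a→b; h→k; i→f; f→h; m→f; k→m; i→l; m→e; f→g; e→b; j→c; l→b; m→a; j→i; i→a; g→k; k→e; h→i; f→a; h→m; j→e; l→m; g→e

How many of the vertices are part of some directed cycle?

8

A vertex is on a directed cycle iff it belongs to a strongly connected component of size ≥ 2 (or has a self-loop).
The vertices on cycles are {f, g, h, i, j, k, l, m} — 8 in total.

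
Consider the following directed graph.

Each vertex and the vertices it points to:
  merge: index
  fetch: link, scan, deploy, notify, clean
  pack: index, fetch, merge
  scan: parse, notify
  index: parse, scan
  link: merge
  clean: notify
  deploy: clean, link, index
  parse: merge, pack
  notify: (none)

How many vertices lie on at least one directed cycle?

8

A vertex is on a directed cycle iff it belongs to a strongly connected component of size ≥ 2 (or has a self-loop).
The vertices on cycles are {link, pack, scan, fetch, index, merge, parse, deploy} — 8 in total.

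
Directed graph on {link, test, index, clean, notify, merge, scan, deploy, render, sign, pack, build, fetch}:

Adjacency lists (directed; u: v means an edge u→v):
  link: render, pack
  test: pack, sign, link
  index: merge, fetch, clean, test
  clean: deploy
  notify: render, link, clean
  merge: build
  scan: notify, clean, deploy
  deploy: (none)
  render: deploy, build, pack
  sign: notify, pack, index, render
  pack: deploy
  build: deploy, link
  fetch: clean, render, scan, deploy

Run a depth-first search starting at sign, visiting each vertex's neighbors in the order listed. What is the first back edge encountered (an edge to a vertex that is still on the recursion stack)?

link→render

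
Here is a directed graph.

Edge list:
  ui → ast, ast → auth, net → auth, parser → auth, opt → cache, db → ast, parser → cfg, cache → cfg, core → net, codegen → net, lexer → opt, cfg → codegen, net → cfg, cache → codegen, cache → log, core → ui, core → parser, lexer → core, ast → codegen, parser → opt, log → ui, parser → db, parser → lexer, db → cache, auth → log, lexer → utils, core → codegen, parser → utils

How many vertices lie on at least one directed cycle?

10

A vertex is on a directed cycle iff it belongs to a strongly connected component of size ≥ 2 (or has a self-loop).
The vertices on cycles are {ui, ast, cfg, log, net, auth, core, lexer, parser, codegen} — 10 in total.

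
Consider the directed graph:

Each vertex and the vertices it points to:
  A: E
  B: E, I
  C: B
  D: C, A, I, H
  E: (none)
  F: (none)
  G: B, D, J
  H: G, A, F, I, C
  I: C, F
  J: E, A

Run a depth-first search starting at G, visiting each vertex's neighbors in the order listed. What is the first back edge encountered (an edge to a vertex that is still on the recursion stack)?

C→B

DFS from G (visiting each vertex's neighbors in the order listed); mark gray on enter, black on exit:
G gray
  B gray
    E gray
    E black
    I gray
      C gray
        C→B: B is gray → back edge
First back edge: C → B.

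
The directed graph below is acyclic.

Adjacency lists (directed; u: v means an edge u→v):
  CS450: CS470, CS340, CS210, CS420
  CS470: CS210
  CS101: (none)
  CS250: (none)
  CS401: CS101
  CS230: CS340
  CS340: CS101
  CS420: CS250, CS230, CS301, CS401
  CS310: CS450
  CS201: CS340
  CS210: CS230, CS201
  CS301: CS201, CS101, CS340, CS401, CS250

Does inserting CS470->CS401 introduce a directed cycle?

Adding CS470→CS401 creates a cycle iff CS401 can already reach CS470.
Explore from CS401: no path reaches CS470. The graph stays acyclic.

No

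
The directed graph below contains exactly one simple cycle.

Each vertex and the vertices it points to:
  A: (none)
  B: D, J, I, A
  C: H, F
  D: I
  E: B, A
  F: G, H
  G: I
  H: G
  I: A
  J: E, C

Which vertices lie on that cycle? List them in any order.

B, E, J

DFS with gray/black marking from B:
B gray
  D gray
    I gray
      A gray
      A black
    I black
  D black
  J gray
    E gray
      E→B: B is gray → back edge
Back edge closes the cycle B → J → E → B; its vertices are {B, E, J}.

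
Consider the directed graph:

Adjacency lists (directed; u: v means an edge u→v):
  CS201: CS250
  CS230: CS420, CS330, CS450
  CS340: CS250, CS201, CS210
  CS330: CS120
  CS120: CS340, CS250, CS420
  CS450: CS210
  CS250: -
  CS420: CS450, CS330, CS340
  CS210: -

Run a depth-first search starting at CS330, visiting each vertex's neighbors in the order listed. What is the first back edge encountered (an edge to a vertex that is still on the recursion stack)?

CS420->CS330

DFS from CS330 (visiting each vertex's neighbors in the order listed); mark gray on enter, black on exit:
CS330 gray
  CS120 gray
    CS340 gray
      CS250 gray
      CS250 black
      CS201 gray
        CS201→CS250: CS250 black — skip
      CS201 black
      CS210 gray
      CS210 black
    CS340 black
    CS120→CS250: CS250 black — skip
    CS420 gray
      CS450 gray
        CS450→CS210: CS210 black — skip
      CS450 black
      CS420→CS330: CS330 is gray → back edge
First back edge: CS420 → CS330.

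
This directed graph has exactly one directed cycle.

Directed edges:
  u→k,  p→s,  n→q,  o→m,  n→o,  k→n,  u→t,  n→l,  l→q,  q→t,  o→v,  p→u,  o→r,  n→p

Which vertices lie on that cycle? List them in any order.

k, n, p, u

DFS with gray/black marking from n:
n gray
  p gray
    u gray
      t gray
      t black
      k gray
        k→n: n is gray → back edge
Back edge closes the cycle n → p → u → k → n; its vertices are {k, n, p, u}.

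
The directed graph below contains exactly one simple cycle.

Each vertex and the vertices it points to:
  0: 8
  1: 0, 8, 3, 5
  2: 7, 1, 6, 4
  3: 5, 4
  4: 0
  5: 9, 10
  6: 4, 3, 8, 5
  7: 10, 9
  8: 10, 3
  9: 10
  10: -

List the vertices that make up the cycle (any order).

DFS with gray/black marking from 0:
0 gray
  8 gray
    10 gray
    10 black
    3 gray
      5 gray
        9 gray
          9→10: 10 black — skip
        9 black
        5→10: 10 black — skip
      5 black
      4 gray
        4→0: 0 is gray → back edge
Back edge closes the cycle 0 → 8 → 3 → 4 → 0; its vertices are {0, 3, 4, 8}.

0, 3, 4, 8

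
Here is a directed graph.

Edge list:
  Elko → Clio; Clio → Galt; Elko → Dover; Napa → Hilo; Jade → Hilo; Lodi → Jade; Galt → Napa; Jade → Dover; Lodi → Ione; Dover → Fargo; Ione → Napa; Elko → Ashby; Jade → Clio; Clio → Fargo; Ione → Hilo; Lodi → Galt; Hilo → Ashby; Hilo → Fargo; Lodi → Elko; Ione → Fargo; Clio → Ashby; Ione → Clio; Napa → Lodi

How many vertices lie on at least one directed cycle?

7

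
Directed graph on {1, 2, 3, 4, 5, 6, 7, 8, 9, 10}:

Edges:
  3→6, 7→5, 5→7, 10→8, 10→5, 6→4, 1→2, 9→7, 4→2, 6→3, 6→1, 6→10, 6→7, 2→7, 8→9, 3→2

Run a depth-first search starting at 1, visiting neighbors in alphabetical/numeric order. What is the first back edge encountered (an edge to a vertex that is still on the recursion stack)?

DFS from 1 (visiting neighbors in alphabetical/numeric order); mark gray on enter, black on exit:
1 gray
  2 gray
    7 gray
      5 gray
        5→7: 7 is gray → back edge
First back edge: 5 → 7.

5->7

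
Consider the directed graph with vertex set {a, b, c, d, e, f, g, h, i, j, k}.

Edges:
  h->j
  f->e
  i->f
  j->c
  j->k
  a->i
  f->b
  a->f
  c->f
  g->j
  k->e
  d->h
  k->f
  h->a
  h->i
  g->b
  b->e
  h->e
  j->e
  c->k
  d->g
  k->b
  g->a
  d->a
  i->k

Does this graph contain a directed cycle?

DFS with white/gray/black marking, starting from f:
f gray
  b gray
    e gray
    e black
  b black
  f→e: e black — skip
f black
a gray
  a→f: f black — skip
  i gray
    k gray
      k→f: f black — skip
      k→e: e black — skip
      k→b: b black — skip
    k black
    i→f: f black — skip
  i black
a black
c gray
  c→f: f black — skip
  c→k: k black — skip
c black
d gray
  h gray
    h→a: a black — skip
    j gray
      j→e: e black — skip
      j→c: c black — skip
      j→k: k black — skip
    j black
    h→i: i black — skip
    h→e: e black — skip
  h black
  d→a: a black — skip
  g gray
    g→a: a black — skip
    g→j: j black — skip
    g→b: b black — skip
  g black
d black
Every edge goes to a white or black vertex — no back edge, so the graph is acyclic.

No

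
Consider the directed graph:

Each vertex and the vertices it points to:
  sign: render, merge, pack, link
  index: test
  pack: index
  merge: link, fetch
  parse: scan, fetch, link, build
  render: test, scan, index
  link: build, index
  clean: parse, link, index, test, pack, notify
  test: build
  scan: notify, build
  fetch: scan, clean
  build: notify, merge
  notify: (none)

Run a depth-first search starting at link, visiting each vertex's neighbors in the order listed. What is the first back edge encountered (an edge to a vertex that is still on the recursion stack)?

merge→link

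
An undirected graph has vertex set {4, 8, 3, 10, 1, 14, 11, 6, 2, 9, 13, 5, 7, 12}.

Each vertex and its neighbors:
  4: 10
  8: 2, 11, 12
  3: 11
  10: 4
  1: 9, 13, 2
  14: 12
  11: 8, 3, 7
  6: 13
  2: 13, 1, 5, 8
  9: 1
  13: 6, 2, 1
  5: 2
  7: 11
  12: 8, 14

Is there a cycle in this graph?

DFS, tracking each vertex's parent; an edge to a visited non-parent vertex closes a cycle.
Start from 14:
visit 14 (parent –)
  visit 12 (parent 14)
    visit 8 (parent 12)
      visit 2 (parent 8)
        visit 13 (parent 2)
          visit 6 (parent 13)
            6–13: parent, skip
          13–2: parent, skip
          visit 1 (parent 13)
            visit 9 (parent 1)
              9–1: parent, skip
            1–13: parent, skip
            1–2: 2 visited and ≠ parent → cycle
Cycle: 2 – 13 – 1 – 2.

Yes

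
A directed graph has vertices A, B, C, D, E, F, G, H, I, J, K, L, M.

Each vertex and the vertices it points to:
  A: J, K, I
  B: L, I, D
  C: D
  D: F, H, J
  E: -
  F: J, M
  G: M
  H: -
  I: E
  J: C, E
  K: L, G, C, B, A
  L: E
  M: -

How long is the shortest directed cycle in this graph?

2

For each vertex v, BFS finds the shortest path from v back to v.
The shortest such closed walk is K → A → K, length 2.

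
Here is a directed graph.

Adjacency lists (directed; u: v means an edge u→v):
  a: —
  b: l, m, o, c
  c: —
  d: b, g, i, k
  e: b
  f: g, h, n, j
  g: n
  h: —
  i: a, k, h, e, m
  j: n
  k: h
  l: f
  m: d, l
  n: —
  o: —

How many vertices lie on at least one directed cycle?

5

A vertex is on a directed cycle iff it belongs to a strongly connected component of size ≥ 2 (or has a self-loop).
The vertices on cycles are {b, d, e, i, m} — 5 in total.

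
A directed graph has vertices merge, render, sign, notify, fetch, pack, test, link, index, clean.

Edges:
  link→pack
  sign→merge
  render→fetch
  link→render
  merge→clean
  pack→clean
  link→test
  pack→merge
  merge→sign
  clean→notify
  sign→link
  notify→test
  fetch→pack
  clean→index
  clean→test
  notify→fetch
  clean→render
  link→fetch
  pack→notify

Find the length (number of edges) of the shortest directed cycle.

2

For each vertex v, BFS finds the shortest path from v back to v.
The shortest such closed walk is merge → sign → merge, length 2.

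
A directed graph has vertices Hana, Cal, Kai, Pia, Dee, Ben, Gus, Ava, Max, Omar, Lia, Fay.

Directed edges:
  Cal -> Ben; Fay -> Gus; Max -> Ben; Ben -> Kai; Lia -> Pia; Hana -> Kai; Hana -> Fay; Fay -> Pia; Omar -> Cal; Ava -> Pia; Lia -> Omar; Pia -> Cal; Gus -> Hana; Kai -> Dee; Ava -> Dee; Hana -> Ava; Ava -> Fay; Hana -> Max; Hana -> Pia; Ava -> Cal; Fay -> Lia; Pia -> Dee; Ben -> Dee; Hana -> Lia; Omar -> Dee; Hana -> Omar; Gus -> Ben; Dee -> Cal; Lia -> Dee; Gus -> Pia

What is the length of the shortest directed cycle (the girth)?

For each vertex v, BFS finds the shortest path from v back to v.
The shortest such closed walk is Gus → Hana → Fay → Gus, length 3.

3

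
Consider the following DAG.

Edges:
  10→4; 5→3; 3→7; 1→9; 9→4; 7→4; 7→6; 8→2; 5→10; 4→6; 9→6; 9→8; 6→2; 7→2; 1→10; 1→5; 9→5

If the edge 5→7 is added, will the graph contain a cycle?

Adding 5→7 creates a cycle iff 7 can already reach 5.
Explore from 7: no path reaches 5. The graph stays acyclic.

No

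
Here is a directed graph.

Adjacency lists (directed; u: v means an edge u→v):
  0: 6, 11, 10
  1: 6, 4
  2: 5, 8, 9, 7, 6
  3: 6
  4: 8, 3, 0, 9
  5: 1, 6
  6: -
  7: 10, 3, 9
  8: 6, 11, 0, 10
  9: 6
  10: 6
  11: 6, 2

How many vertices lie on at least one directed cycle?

A vertex is on a directed cycle iff it belongs to a strongly connected component of size ≥ 2 (or has a self-loop).
The vertices on cycles are {0, 1, 2, 4, 5, 8, 11} — 7 in total.

7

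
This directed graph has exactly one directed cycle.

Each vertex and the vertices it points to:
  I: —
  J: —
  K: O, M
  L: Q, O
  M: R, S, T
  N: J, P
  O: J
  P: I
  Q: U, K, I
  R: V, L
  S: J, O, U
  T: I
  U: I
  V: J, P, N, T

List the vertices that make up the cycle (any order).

DFS with gray/black marking from M:
M gray
  R gray
    V gray
      J gray
      J black
      P gray
        I gray
        I black
      P black
      N gray
        N→J: J black — skip
        N→P: P black — skip
      N black
      T gray
        T→I: I black — skip
      T black
    V black
    L gray
      Q gray
        U gray
          U→I: I black — skip
        U black
        K gray
          O gray
            O→J: J black — skip
          O black
          K→M: M is gray → back edge
Back edge closes the cycle M → R → L → Q → K → M; its vertices are {K, L, M, Q, R}.

K, L, M, Q, R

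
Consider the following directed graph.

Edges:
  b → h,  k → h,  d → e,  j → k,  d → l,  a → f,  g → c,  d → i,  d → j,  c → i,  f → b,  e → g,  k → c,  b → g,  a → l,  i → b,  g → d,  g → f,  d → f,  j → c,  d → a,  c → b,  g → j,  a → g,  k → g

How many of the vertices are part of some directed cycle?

A vertex is on a directed cycle iff it belongs to a strongly connected component of size ≥ 2 (or has a self-loop).
The vertices on cycles are {a, b, c, d, e, f, g, i, j, k} — 10 in total.

10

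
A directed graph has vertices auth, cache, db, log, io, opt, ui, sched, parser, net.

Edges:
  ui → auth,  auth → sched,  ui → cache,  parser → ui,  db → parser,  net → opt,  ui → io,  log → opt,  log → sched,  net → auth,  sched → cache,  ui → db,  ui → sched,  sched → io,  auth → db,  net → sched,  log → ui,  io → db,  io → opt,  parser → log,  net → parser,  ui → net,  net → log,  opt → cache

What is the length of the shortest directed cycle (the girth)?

3

For each vertex v, BFS finds the shortest path from v back to v.
The shortest such closed walk is net → parser → ui → net, length 3.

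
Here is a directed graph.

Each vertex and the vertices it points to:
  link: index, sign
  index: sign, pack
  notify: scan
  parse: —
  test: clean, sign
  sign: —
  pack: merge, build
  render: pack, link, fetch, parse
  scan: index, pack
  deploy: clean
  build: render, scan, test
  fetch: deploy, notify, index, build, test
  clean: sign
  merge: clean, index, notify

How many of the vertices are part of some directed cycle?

9

A vertex is on a directed cycle iff it belongs to a strongly connected component of size ≥ 2 (or has a self-loop).
The vertices on cycles are {link, pack, scan, build, fetch, index, merge, notify, render} — 9 in total.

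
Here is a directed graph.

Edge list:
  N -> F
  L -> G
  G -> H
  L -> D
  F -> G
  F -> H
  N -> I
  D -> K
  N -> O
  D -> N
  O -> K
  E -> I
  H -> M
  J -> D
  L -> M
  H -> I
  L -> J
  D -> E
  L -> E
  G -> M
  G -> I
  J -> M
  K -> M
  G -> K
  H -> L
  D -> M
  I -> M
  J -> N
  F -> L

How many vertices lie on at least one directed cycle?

7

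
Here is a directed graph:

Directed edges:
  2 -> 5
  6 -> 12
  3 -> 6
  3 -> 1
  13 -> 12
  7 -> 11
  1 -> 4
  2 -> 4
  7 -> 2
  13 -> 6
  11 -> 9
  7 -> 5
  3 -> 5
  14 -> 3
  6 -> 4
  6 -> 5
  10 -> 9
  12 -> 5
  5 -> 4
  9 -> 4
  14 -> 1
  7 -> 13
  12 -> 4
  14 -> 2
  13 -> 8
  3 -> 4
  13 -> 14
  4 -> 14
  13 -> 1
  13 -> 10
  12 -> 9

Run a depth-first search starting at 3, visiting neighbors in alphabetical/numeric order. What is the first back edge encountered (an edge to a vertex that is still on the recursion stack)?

DFS from 3 (visiting neighbors in alphabetical/numeric order); mark gray on enter, black on exit:
3 gray
  1 gray
    4 gray
      14 gray
        14→1: 1 is gray → back edge
First back edge: 14 → 1.

14->1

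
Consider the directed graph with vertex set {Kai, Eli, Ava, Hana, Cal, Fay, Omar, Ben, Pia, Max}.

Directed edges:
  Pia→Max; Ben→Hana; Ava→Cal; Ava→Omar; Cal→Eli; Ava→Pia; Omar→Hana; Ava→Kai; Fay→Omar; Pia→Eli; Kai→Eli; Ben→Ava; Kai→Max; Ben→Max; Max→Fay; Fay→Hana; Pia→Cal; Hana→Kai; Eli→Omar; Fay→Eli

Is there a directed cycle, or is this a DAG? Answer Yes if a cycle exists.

DFS with white/gray/black marking, starting from Fay:
Fay gray
  Eli gray
    Omar gray
      Hana gray
        Kai gray
          Kai→Eli: Eli is gray → back edge
Back edge found, so a cycle exists: Eli → Omar → Hana → Kai → Eli.

Yes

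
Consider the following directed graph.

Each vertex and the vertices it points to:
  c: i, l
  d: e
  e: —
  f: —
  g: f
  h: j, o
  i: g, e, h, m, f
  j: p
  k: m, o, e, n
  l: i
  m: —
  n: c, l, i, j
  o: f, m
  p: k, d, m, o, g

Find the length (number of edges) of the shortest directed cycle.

4

For each vertex v, BFS finds the shortest path from v back to v.
The shortest such closed walk is j → p → k → n → j, length 4.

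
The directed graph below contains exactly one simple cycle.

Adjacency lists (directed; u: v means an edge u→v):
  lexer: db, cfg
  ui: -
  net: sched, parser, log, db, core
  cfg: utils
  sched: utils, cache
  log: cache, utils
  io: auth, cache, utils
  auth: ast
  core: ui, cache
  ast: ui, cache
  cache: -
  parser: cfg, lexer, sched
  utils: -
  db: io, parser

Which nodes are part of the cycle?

DFS with gray/black marking from db:
db gray
  io gray
    auth gray
      ast gray
        ui gray
        ui black
        cache gray
        cache black
      ast black
    auth black
    io→cache: cache black — skip
    utils gray
    utils black
  io black
  parser gray
    cfg gray
      cfg→utils: utils black — skip
    cfg black
    lexer gray
      lexer→db: db is gray → back edge
Back edge closes the cycle db → parser → lexer → db; its vertices are {db, lexer, parser}.

db, lexer, parser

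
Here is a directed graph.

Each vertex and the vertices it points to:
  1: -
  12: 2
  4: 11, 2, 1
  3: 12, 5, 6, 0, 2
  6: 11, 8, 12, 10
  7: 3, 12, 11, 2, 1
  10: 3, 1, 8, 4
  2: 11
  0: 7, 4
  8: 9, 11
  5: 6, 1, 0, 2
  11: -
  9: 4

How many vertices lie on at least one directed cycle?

6

A vertex is on a directed cycle iff it belongs to a strongly connected component of size ≥ 2 (or has a self-loop).
The vertices on cycles are {0, 3, 5, 6, 7, 10} — 6 in total.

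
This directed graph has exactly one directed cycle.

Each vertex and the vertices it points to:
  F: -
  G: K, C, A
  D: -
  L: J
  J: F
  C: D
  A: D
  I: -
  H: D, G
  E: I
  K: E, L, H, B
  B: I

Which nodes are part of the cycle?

G, H, K

DFS with gray/black marking from K:
K gray
  E gray
    I gray
    I black
  E black
  L gray
    J gray
      F gray
      F black
    J black
  L black
  H gray
    D gray
    D black
    G gray
      G→K: K is gray → back edge
Back edge closes the cycle K → H → G → K; its vertices are {G, H, K}.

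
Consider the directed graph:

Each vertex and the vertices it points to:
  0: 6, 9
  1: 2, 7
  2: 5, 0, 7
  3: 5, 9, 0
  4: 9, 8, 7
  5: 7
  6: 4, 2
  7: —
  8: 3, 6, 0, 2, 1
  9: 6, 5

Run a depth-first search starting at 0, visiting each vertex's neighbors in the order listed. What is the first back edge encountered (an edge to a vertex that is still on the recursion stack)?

DFS from 0 (visiting each vertex's neighbors in the order listed); mark gray on enter, black on exit:
0 gray
  6 gray
    4 gray
      9 gray
        9→6: 6 is gray → back edge
First back edge: 9 → 6.

9->6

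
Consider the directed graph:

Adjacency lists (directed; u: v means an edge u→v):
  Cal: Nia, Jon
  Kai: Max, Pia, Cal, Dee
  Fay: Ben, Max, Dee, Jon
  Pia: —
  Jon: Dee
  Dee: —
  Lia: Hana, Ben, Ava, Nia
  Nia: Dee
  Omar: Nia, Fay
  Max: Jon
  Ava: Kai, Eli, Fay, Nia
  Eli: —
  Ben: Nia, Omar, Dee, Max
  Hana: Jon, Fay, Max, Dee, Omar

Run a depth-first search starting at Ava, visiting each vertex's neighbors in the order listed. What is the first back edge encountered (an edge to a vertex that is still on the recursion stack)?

DFS from Ava (visiting each vertex's neighbors in the order listed); mark gray on enter, black on exit:
Ava gray
  Kai gray
    Max gray
      Jon gray
        Dee gray
        Dee black
      Jon black
    Max black
    Pia gray
    Pia black
    Cal gray
      Nia gray
        Nia→Dee: Dee black — skip
      Nia black
      Cal→Jon: Jon black — skip
    Cal black
    Kai→Dee: Dee black — skip
  Kai black
  Eli gray
  Eli black
  Fay gray
    Ben gray
      Ben→Nia: Nia black — skip
      Omar gray
        Omar→Nia: Nia black — skip
        Omar→Fay: Fay is gray → back edge
First back edge: Omar → Fay.

Omar->Fay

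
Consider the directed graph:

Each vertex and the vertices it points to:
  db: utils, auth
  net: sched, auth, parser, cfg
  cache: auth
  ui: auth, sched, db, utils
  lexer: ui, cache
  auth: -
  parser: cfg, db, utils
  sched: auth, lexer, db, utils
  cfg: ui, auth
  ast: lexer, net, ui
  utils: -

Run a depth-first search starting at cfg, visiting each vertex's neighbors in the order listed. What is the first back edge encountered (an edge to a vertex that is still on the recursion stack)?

lexer→ui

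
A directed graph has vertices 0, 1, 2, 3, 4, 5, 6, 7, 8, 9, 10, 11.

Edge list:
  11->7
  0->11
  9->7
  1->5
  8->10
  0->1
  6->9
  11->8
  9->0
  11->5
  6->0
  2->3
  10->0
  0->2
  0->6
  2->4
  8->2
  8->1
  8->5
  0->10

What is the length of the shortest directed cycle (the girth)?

For each vertex v, BFS finds the shortest path from v back to v.
The shortest such closed walk is 10 → 0 → 10, length 2.

2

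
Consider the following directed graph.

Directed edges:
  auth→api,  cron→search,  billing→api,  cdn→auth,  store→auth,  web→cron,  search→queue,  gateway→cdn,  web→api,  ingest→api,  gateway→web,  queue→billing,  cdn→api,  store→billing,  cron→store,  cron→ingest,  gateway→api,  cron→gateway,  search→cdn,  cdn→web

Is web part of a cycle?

Yes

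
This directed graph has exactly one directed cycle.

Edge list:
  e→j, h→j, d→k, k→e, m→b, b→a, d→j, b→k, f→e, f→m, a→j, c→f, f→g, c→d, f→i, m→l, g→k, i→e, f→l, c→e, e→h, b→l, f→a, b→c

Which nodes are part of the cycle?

b, c, f, m

DFS with gray/black marking from f:
f gray
  g gray
    k gray
      e gray
        j gray
        j black
        h gray
          h→j: j black — skip
        h black
      e black
    k black
  g black
  i gray
    i→e: e black — skip
  i black
  a gray
    a→j: j black — skip
  a black
  m gray
    l gray
    l black
    b gray
      b→k: k black — skip
      b→l: l black — skip
      b→a: a black — skip
      c gray
        c→f: f is gray → back edge
Back edge closes the cycle f → m → b → c → f; its vertices are {b, c, f, m}.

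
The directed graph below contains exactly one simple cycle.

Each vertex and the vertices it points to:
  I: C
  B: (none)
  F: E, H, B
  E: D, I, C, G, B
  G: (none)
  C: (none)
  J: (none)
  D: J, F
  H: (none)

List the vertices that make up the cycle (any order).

D, E, F

DFS with gray/black marking from E:
E gray
  D gray
    J gray
    J black
    F gray
      F→E: E is gray → back edge
Back edge closes the cycle E → D → F → E; its vertices are {D, E, F}.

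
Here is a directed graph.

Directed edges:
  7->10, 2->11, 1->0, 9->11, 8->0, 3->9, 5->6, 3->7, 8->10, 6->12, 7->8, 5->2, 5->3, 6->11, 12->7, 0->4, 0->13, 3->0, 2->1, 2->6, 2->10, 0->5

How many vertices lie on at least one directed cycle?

9

A vertex is on a directed cycle iff it belongs to a strongly connected component of size ≥ 2 (or has a self-loop).
The vertices on cycles are {0, 1, 2, 3, 5, 6, 7, 8, 12} — 9 in total.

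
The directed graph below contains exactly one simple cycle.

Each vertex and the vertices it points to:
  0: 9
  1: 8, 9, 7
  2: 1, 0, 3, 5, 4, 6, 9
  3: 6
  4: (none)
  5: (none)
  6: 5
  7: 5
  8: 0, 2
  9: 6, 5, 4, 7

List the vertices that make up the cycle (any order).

1, 2, 8

DFS with gray/black marking from 8:
8 gray
  0 gray
    9 gray
      6 gray
        5 gray
        5 black
      6 black
      9→5: 5 black — skip
      4 gray
      4 black
      7 gray
        7→5: 5 black — skip
      7 black
    9 black
  0 black
  2 gray
    1 gray
      1→8: 8 is gray → back edge
Back edge closes the cycle 8 → 2 → 1 → 8; its vertices are {1, 2, 8}.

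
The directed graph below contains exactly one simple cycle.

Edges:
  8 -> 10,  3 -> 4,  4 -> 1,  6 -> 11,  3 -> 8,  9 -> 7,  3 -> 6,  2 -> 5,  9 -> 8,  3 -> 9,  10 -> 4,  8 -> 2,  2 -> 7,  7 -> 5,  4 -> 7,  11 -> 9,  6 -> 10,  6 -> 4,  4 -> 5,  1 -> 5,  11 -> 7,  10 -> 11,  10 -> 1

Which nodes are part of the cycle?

DFS with gray/black marking from 8:
8 gray
  10 gray
    11 gray
      7 gray
        5 gray
        5 black
      7 black
      9 gray
        9→7: 7 black — skip
        9→8: 8 is gray → back edge
Back edge closes the cycle 8 → 10 → 11 → 9 → 8; its vertices are {8, 9, 10, 11}.

8, 9, 10, 11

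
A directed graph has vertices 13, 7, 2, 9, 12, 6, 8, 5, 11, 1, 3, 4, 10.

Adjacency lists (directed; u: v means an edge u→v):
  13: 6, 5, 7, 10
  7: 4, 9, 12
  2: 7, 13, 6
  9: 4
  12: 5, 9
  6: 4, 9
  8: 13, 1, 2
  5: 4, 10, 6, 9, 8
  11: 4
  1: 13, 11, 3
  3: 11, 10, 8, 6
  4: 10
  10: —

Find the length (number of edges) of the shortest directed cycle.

For each vertex v, BFS finds the shortest path from v back to v.
The shortest such closed walk is 8 → 13 → 5 → 8, length 3.

3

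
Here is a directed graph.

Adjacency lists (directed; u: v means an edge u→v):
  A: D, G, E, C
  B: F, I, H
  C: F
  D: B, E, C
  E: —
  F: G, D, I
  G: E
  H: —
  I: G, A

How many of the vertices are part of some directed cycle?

A vertex is on a directed cycle iff it belongs to a strongly connected component of size ≥ 2 (or has a self-loop).
The vertices on cycles are {A, B, C, D, F, I} — 6 in total.

6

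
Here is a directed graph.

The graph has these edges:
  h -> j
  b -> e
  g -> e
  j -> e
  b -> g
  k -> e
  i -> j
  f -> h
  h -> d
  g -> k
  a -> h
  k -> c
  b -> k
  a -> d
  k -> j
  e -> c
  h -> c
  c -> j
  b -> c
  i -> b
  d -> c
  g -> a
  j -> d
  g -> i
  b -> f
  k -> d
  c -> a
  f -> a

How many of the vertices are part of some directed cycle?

9

A vertex is on a directed cycle iff it belongs to a strongly connected component of size ≥ 2 (or has a self-loop).
The vertices on cycles are {a, b, c, d, e, g, h, i, j} — 9 in total.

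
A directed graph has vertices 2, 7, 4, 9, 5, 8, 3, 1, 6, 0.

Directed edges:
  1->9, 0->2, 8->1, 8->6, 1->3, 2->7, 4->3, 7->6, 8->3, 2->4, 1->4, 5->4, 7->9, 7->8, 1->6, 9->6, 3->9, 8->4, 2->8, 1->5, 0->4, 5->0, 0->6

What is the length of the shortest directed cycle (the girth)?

For each vertex v, BFS finds the shortest path from v back to v.
The shortest such closed walk is 2 → 8 → 1 → 5 → 0 → 2, length 5.

5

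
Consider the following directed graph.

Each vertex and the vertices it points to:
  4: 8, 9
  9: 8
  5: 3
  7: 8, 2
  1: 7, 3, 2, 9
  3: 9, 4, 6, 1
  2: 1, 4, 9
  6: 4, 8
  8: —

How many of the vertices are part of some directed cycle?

A vertex is on a directed cycle iff it belongs to a strongly connected component of size ≥ 2 (or has a self-loop).
The vertices on cycles are {1, 2, 3, 7} — 4 in total.

4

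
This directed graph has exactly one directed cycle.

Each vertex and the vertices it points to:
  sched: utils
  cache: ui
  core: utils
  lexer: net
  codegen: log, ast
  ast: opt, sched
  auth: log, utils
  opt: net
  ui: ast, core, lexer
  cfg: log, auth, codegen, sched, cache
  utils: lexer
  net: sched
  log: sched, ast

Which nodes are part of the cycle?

DFS with gray/black marking from lexer:
lexer gray
  net gray
    sched gray
      utils gray
        utils→lexer: lexer is gray → back edge
Back edge closes the cycle lexer → net → sched → utils → lexer; its vertices are {net, lexer, sched, utils}.

net, lexer, sched, utils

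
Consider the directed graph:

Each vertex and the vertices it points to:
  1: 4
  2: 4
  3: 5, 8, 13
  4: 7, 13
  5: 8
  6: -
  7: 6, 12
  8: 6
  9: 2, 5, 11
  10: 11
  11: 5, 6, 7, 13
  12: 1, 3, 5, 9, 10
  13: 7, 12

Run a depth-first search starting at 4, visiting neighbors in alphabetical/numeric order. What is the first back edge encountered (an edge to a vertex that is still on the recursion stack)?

DFS from 4 (visiting neighbors in alphabetical/numeric order); mark gray on enter, black on exit:
4 gray
  7 gray
    6 gray
    6 black
    12 gray
      1 gray
        1→4: 4 is gray → back edge
First back edge: 1 → 4.

1->4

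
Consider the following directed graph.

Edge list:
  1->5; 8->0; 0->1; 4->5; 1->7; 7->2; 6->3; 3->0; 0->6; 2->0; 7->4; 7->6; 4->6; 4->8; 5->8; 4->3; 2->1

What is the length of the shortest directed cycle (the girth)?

3

For each vertex v, BFS finds the shortest path from v back to v.
The shortest such closed walk is 7 → 2 → 1 → 7, length 3.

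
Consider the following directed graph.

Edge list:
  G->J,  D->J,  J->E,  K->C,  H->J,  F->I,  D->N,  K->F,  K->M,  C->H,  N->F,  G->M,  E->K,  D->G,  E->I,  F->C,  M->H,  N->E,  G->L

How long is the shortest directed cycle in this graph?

5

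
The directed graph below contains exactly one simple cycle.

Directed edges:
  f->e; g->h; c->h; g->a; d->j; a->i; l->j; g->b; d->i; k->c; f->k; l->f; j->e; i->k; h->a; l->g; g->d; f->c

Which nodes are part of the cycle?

a, c, h, i, k

DFS with gray/black marking from h:
h gray
  a gray
    i gray
      k gray
        c gray
          c→h: h is gray → back edge
Back edge closes the cycle h → a → i → k → c → h; its vertices are {a, c, h, i, k}.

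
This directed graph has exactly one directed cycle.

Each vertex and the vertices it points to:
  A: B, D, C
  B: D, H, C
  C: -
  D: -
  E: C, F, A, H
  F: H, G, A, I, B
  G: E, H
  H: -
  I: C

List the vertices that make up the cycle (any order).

DFS with gray/black marking from E:
E gray
  C gray
  C black
  F gray
    H gray
    H black
    G gray
      G→E: E is gray → back edge
Back edge closes the cycle E → F → G → E; its vertices are {E, F, G}.

E, F, G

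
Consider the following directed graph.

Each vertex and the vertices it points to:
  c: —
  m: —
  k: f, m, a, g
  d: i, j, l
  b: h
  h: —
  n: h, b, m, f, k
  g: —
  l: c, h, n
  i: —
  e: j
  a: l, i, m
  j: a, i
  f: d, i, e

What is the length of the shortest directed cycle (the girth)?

4

For each vertex v, BFS finds the shortest path from v back to v.
The shortest such closed walk is l → n → f → d → l, length 4.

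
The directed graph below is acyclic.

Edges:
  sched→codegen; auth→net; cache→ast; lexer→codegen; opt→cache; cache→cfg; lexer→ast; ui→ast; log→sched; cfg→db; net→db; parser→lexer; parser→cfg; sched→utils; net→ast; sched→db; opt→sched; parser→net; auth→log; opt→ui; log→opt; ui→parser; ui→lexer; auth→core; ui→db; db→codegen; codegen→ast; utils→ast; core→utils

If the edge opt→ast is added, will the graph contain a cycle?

Adding opt→ast creates a cycle iff ast can already reach opt.
Explore from ast: no path reaches opt. The graph stays acyclic.

No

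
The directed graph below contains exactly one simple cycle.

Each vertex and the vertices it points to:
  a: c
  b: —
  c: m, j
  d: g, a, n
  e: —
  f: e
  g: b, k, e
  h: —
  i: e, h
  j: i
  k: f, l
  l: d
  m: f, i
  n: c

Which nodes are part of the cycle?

DFS with gray/black marking from d:
d gray
  g gray
    b gray
    b black
    k gray
      f gray
        e gray
        e black
      f black
      l gray
        l→d: d is gray → back edge
Back edge closes the cycle d → g → k → l → d; its vertices are {d, g, k, l}.

d, g, k, l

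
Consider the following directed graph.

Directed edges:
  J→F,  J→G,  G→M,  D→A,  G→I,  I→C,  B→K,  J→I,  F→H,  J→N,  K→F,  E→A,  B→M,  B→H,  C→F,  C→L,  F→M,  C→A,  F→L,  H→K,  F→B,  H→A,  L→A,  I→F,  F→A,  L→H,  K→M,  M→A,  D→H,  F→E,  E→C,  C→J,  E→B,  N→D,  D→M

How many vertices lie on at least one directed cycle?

A vertex is on a directed cycle iff it belongs to a strongly connected component of size ≥ 2 (or has a self-loop).
The vertices on cycles are {B, C, D, E, F, G, H, I, J, K, L, N} — 12 in total.

12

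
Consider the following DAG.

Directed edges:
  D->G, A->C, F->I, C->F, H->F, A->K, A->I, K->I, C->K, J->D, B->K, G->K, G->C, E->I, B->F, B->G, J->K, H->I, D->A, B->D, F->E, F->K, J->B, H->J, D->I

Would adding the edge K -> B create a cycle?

Yes

Adding K→B creates a cycle iff B can already reach K.
Path from B: B → K.
So B → … → K → B is a cycle.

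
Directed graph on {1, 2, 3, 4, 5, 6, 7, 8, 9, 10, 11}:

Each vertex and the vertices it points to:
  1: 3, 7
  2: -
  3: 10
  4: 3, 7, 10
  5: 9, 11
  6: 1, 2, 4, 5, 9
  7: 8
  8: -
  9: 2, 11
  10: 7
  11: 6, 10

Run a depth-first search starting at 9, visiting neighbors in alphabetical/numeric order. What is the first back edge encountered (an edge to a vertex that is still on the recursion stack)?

5->9

DFS from 9 (visiting neighbors in alphabetical/numeric order); mark gray on enter, black on exit:
9 gray
  2 gray
  2 black
  11 gray
    6 gray
      1 gray
        3 gray
          10 gray
            7 gray
              8 gray
              8 black
            7 black
          10 black
        3 black
        1→7: 7 black — skip
      1 black
      6→2: 2 black — skip
      4 gray
        4→3: 3 black — skip
        4→7: 7 black — skip
        4→10: 10 black — skip
      4 black
      5 gray
        5→9: 9 is gray → back edge
First back edge: 5 → 9.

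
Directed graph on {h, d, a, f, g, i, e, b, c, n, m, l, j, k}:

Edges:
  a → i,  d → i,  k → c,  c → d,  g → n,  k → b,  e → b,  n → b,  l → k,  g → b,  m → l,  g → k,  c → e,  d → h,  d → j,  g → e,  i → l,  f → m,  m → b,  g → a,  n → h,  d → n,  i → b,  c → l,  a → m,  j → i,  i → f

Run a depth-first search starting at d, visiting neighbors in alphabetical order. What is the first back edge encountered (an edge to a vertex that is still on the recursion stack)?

c->d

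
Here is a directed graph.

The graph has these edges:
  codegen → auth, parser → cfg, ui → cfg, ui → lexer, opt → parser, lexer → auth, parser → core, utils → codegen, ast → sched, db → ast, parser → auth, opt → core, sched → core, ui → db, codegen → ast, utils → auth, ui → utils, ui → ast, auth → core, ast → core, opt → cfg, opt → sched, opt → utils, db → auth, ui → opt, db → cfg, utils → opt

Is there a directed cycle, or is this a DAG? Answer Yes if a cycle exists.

DFS with white/gray/black marking, starting from auth:
auth gray
  core gray
  core black
auth black
lexer gray
  lexer→auth: auth black — skip
lexer black
ui gray
  opt gray
    sched gray
      sched→core: core black — skip
    sched black
    opt→core: core black — skip
    cfg gray
    cfg black
    parser gray
      parser→auth: auth black — skip
      parser→cfg: cfg black — skip
      parser→core: core black — skip
    parser black
    utils gray
      codegen gray
        ast gray
          ast→sched: sched black — skip
          ast→core: core black — skip
        ast black
        codegen→auth: auth black — skip
      codegen black
      utils→opt: opt is gray → back edge
Back edge found, so a cycle exists: opt → utils → opt.

Yes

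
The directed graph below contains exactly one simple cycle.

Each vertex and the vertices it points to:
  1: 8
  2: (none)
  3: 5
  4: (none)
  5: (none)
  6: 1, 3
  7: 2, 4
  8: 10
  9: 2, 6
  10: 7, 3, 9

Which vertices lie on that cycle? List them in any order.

DFS with gray/black marking from 8:
8 gray
  10 gray
    7 gray
      2 gray
      2 black
      4 gray
      4 black
    7 black
    3 gray
      5 gray
      5 black
    3 black
    9 gray
      9→2: 2 black — skip
      6 gray
        1 gray
          1→8: 8 is gray → back edge
Back edge closes the cycle 8 → 10 → 9 → 6 → 1 → 8; its vertices are {1, 6, 8, 9, 10}.

1, 6, 8, 9, 10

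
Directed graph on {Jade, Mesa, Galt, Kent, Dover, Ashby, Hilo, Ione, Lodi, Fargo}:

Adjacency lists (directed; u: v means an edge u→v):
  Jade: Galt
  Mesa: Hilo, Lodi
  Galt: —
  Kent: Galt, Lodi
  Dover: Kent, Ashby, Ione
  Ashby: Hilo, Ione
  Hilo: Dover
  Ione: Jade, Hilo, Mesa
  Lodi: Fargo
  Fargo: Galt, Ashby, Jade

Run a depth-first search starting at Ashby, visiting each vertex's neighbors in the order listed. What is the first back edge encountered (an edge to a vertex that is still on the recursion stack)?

Fargo->Ashby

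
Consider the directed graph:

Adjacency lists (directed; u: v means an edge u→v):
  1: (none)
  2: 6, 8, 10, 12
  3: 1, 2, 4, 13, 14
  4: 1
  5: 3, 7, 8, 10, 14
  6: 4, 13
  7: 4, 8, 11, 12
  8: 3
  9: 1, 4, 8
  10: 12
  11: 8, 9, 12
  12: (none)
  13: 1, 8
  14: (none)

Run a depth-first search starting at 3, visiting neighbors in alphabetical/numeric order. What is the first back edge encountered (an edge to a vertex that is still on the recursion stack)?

8->3

DFS from 3 (visiting neighbors in alphabetical/numeric order); mark gray on enter, black on exit:
3 gray
  1 gray
  1 black
  2 gray
    6 gray
      4 gray
        4→1: 1 black — skip
      4 black
      13 gray
        13→1: 1 black — skip
        8 gray
          8→3: 3 is gray → back edge
First back edge: 8 → 3.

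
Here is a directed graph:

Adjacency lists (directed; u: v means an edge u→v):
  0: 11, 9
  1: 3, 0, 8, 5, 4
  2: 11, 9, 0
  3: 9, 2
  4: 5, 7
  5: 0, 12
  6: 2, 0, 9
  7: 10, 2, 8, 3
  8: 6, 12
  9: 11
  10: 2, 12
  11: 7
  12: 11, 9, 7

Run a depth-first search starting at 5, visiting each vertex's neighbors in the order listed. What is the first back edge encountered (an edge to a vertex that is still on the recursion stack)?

2->11

DFS from 5 (visiting each vertex's neighbors in the order listed); mark gray on enter, black on exit:
5 gray
  0 gray
    11 gray
      7 gray
        10 gray
          2 gray
            2→11: 11 is gray → back edge
First back edge: 2 → 11.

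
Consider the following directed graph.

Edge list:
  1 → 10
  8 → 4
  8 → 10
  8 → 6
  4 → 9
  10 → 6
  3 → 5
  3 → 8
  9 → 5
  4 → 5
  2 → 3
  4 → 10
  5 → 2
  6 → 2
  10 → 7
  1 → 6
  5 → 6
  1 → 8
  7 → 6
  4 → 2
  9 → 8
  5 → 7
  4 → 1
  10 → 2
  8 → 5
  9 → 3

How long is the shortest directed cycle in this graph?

3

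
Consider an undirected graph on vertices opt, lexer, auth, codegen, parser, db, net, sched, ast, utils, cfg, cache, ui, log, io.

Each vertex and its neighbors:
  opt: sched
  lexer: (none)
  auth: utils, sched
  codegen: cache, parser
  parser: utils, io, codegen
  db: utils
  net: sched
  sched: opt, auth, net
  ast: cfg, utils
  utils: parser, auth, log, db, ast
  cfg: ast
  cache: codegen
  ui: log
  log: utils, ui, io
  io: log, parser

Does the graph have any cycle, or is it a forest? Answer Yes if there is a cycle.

Yes

DFS, tracking each vertex's parent; an edge to a visited non-parent vertex closes a cycle.
Start from utils:
visit utils (parent –)
  visit parser (parent utils)
    parser–utils: parent, skip
    visit io (parent parser)
      visit log (parent io)
        log–utils: utils visited and ≠ parent → cycle
Cycle: utils – parser – io – log – utils.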